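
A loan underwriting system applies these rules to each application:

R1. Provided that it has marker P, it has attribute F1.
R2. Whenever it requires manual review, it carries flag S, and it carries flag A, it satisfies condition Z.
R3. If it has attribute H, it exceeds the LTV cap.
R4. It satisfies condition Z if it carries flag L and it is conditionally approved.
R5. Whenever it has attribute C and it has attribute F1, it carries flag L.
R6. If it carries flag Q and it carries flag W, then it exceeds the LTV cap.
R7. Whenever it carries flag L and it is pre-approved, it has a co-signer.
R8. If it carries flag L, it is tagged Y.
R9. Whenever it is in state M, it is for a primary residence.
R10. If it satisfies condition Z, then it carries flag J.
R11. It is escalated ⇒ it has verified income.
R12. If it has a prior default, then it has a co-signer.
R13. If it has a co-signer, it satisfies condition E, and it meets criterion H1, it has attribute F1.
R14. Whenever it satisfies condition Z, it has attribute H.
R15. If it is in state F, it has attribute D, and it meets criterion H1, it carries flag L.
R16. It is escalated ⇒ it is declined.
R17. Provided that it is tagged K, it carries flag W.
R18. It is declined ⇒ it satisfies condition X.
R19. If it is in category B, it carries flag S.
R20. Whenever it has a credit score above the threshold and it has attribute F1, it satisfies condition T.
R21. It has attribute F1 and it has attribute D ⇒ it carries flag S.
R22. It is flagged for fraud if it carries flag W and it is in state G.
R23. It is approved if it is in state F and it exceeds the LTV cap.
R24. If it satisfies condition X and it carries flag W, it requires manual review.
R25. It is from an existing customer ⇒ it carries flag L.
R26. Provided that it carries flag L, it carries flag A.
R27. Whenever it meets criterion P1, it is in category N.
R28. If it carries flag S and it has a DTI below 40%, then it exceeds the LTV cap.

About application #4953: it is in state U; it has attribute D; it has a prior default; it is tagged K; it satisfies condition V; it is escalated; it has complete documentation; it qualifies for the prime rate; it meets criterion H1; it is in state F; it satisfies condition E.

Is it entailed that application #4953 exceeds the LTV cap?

By R12 (it has a prior default): it has a co-signer.
By R13 (it has a co-signer, it satisfies condition E, it meets criterion H1): it has attribute F1.
By R15 (it is in state F, it has attribute D, it meets criterion H1): it carries flag L.
By R16 (it is escalated): it is declined.
By R17 (it is tagged K): it carries flag W.
By R18 (it is declined): it satisfies condition X.
By R21 (it has attribute F1, it has attribute D): it carries flag S.
By R24 (it satisfies condition X, it carries flag W): it requires manual review.
By R26 (it carries flag L): it carries flag A.
By R2 (it requires manual review, it carries flag S, it carries flag A): it satisfies condition Z.
By R14 (it satisfies condition Z): it has attribute H.
By R3 (it has attribute H): it exceeds the LTV cap.

Yes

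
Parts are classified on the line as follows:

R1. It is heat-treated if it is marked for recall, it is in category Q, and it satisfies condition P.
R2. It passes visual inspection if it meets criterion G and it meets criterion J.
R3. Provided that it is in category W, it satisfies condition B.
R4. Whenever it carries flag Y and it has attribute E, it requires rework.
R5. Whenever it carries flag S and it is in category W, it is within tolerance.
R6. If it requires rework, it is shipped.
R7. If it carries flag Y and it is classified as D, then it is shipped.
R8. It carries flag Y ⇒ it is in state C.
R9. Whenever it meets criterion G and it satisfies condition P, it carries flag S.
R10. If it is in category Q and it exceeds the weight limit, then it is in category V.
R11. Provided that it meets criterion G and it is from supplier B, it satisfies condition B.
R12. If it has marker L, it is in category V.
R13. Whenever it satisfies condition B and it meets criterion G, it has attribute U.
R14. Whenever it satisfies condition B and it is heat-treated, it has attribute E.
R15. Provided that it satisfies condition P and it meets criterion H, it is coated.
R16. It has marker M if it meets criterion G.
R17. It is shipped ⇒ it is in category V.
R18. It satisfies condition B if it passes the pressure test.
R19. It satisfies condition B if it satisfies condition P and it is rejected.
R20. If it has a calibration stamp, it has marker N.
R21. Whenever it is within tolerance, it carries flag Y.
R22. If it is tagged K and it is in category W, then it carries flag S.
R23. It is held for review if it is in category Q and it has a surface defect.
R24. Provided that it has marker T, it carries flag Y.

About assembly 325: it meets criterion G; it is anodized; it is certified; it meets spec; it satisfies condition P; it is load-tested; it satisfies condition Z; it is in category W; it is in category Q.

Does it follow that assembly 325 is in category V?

Forward chaining from the given facts derives: satisfies condition B, carries flag S, has attribute U, has marker M, is within tolerance, carries flag Y, is in state C.
Rules concluding "it is in category V": R10 needs "it exceeds the weight limit"; R12 needs "it has marker L"; R17 needs "it is shipped" — none of these are established.

No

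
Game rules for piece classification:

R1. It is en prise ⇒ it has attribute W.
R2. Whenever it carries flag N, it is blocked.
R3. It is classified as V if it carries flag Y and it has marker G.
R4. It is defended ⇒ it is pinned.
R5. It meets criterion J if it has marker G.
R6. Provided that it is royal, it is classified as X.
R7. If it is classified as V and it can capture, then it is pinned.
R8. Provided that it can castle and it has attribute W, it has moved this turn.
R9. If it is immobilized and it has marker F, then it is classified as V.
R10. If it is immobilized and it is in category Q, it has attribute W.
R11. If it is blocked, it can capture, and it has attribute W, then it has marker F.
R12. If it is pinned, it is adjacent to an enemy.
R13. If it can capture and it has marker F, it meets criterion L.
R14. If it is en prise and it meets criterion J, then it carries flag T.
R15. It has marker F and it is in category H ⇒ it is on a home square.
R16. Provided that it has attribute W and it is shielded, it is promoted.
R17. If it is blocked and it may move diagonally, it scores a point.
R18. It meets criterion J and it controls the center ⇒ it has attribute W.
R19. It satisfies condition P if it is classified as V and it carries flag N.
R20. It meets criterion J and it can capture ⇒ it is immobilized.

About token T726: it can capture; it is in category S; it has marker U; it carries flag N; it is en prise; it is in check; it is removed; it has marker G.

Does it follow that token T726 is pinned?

Yes

By R1 (it is en prise): it has attribute W.
By R2 (it carries flag N): it is blocked.
By R5 (it has marker G): it meets criterion J.
By R11 (it is blocked, it can capture, it has attribute W): it has marker F.
By R20 (it meets criterion J, it can capture): it is immobilized.
By R9 (it is immobilized, it has marker F): it is classified as V.
By R7 (it is classified as V, it can capture): it is pinned.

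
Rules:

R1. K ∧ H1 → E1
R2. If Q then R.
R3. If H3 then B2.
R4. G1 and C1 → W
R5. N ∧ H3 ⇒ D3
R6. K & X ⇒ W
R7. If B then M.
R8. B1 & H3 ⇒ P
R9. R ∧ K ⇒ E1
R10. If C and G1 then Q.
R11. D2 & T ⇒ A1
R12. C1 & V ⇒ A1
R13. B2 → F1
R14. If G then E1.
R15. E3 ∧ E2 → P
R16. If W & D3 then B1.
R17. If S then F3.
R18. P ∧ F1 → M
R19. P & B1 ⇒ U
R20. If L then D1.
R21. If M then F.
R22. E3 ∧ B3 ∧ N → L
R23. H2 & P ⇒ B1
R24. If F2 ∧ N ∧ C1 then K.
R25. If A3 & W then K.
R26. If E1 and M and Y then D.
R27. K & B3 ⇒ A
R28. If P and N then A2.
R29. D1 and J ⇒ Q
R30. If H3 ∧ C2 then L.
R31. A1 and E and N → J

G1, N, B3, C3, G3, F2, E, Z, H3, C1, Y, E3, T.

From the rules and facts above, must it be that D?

Forward chaining from the given facts derives: B2, W, D3, F1, B1, L, K, A, P, M, U, D1, F, A2.
The only rule concluding D is R26, which needs E1; that is never established.

No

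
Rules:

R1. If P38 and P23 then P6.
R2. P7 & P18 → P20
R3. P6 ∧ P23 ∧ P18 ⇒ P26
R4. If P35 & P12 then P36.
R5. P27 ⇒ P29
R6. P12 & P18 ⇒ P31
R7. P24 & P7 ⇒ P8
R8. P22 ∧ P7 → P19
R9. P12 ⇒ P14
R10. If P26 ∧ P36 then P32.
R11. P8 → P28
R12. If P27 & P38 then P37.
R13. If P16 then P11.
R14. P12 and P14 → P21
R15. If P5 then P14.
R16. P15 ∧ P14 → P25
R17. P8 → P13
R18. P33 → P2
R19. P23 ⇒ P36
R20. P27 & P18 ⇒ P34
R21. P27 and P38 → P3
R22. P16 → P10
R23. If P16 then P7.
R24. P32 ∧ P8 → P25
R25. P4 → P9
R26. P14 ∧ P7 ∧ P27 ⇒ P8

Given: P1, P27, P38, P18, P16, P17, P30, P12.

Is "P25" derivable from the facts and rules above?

No

Forward chaining from the given facts derives: P29, P31, P14, P37, P11, P21, P34, P3, P10, P7, P8, P20, P28, P13.
Rules concluding P25: R16 needs P15; R24 needs P32 — none of these are established.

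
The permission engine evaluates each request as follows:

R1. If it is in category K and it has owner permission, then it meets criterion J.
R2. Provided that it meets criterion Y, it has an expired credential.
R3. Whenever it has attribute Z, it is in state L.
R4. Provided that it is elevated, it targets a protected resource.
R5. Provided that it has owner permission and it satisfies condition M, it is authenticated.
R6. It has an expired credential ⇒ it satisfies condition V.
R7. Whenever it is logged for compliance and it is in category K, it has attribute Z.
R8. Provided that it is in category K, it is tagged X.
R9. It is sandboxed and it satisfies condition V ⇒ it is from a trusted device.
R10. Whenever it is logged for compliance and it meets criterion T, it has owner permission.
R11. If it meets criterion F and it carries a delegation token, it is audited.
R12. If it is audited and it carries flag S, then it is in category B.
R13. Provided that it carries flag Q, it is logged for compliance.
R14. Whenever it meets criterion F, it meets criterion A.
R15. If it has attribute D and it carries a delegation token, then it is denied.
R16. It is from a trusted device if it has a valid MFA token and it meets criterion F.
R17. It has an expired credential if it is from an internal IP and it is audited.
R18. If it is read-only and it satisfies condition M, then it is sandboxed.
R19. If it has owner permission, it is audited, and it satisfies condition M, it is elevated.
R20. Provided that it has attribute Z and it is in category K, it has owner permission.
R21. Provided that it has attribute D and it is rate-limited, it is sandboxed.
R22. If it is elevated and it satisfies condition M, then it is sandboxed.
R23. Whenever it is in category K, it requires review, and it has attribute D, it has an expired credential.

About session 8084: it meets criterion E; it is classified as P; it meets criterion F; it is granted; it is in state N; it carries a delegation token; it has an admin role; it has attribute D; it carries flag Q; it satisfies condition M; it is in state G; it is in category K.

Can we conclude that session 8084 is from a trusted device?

No

Forward chaining from the given facts derives: is tagged X, is audited, is logged for compliance, meets criterion A, is denied, has attribute Z, has owner permission, meets criterion J, is in state L, is authenticated, is elevated, is sandboxed, targets a protected resource.
Rules concluding "it is from a trusted device": R9 needs "it satisfies condition V"; R16 needs "it has a valid MFA token" — none of these are established.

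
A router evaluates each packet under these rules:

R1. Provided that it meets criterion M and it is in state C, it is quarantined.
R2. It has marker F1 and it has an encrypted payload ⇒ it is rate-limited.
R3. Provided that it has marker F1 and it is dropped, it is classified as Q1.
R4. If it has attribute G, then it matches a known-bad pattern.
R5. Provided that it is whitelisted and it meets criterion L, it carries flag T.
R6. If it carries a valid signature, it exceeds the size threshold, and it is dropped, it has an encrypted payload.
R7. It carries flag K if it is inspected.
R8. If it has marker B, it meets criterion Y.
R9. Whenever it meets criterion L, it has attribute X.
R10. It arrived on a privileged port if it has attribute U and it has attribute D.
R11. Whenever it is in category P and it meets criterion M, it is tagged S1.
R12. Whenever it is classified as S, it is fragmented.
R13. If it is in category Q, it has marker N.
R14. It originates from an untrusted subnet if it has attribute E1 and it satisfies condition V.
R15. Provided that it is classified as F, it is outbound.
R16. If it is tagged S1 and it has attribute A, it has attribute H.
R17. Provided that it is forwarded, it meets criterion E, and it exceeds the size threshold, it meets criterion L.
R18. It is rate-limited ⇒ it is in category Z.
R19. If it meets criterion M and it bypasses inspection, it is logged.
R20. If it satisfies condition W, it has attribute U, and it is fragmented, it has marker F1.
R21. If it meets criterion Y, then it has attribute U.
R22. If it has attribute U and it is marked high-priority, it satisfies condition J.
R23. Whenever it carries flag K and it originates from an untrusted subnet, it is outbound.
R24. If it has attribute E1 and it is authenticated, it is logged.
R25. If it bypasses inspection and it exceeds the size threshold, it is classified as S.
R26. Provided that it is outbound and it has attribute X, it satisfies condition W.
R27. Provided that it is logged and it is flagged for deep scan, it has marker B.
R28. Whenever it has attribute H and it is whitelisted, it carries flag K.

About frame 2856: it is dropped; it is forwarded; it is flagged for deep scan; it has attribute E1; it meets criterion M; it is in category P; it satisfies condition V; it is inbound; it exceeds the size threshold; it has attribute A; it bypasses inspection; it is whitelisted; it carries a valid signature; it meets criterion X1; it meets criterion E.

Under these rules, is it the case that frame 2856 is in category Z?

By R6 (it carries a valid signature, it exceeds the size threshold, it is dropped): it has an encrypted payload.
By R11 (it is in category P, it meets criterion M): it is tagged S1.
By R14 (it has attribute E1, it satisfies condition V): it originates from an untrusted subnet.
By R16 (it is tagged S1, it has attribute A): it has attribute H.
By R17 (it is forwarded, it meets criterion E, it exceeds the size threshold): it meets criterion L.
By R19 (it meets criterion M, it bypasses inspection): it is logged.
By R25 (it bypasses inspection, it exceeds the size threshold): it is classified as S.
By R27 (it is logged, it is flagged for deep scan): it has marker B.
By R28 (it has attribute H, it is whitelisted): it carries flag K.
By R8 (it has marker B): it meets criterion Y.
By R9 (it meets criterion L): it has attribute X.
By R12 (it is classified as S): it is fragmented.
By R21 (it meets criterion Y): it has attribute U.
By R23 (it carries flag K, it originates from an untrusted subnet): it is outbound.
By R26 (it is outbound, it has attribute X): it satisfies condition W.
By R20 (it satisfies condition W, it has attribute U, it is fragmented): it has marker F1.
By R2 (it has marker F1, it has an encrypted payload): it is rate-limited.
By R18 (it is rate-limited): it is in category Z.

Yes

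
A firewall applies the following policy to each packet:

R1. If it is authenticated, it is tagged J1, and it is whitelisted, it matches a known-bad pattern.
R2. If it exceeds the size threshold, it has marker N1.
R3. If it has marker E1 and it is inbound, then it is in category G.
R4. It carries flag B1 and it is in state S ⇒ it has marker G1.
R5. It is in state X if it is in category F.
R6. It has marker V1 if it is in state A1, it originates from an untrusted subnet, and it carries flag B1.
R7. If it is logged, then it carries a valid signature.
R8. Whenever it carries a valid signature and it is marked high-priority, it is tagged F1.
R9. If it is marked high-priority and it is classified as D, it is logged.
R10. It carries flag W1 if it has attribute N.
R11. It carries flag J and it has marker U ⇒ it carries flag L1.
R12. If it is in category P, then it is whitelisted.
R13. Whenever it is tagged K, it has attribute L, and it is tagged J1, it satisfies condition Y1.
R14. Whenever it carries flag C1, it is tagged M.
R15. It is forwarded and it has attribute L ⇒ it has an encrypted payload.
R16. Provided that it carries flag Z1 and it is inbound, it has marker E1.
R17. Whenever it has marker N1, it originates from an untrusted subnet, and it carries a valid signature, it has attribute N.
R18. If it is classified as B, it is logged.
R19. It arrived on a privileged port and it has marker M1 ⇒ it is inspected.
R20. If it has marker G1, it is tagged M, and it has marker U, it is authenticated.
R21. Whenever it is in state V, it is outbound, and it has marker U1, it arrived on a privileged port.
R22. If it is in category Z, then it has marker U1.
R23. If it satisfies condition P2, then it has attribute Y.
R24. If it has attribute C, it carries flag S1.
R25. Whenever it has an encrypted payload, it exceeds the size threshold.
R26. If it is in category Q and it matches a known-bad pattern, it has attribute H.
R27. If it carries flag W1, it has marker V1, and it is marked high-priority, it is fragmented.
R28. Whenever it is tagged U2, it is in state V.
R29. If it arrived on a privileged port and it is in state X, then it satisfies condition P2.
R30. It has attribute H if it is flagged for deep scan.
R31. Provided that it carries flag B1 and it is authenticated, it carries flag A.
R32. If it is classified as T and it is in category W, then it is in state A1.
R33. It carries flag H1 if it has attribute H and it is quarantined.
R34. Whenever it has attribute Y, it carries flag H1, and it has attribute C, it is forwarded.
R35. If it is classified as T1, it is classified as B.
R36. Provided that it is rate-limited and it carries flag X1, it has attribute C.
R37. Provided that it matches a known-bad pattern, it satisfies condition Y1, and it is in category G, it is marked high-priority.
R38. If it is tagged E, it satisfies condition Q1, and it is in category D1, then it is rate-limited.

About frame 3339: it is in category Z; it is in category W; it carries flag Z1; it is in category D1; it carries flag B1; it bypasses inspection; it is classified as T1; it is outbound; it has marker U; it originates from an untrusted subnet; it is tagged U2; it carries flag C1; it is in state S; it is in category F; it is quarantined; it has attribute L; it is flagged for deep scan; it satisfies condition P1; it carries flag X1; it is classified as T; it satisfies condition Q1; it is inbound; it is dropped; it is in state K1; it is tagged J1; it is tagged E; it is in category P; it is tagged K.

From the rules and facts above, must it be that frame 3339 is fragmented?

Yes

By R4 (it carries flag B1, it is in state S): it has marker G1.
By R5 (it is in category F): it is in state X.
By R12 (it is in category P): it is whitelisted.
By R13 (it is tagged K, it has attribute L, it is tagged J1): it satisfies condition Y1.
By R14 (it carries flag C1): it is tagged M.
By R16 (it carries flag Z1, it is inbound): it has marker E1.
By R20 (it has marker G1, it is tagged M, it has marker U): it is authenticated.
By R22 (it is in category Z): it has marker U1.
By R28 (it is tagged U2): it is in state V.
By R30 (it is flagged for deep scan): it has attribute H.
By R32 (it is classified as T, it is in category W): it is in state A1.
By R33 (it has attribute H, it is quarantined): it carries flag H1.
By R35 (it is classified as T1): it is classified as B.
By R38 (it is tagged E, it satisfies condition Q1, it is in category D1): it is rate-limited.
By R1 (it is authenticated, it is tagged J1, it is whitelisted): it matches a known-bad pattern.
By R3 (it has marker E1, it is inbound): it is in category G.
By R6 (it is in state A1, it originates from an untrusted subnet, it carries flag B1): it has marker V1.
By R18 (it is classified as B): it is logged.
By R21 (it is in state V, it is outbound, it has marker U1): it arrived on a privileged port.
By R29 (it arrived on a privileged port, it is in state X): it satisfies condition P2.
By R36 (it is rate-limited, it carries flag X1): it has attribute C.
By R37 (it matches a known-bad pattern, it satisfies condition Y1, it is in category G): it is marked high-priority.
By R7 (it is logged): it carries a valid signature.
By R23 (it satisfies condition P2): it has attribute Y.
By R34 (it has attribute Y, it carries flag H1, it has attribute C): it is forwarded.
By R15 (it is forwarded, it has attribute L): it has an encrypted payload.
By R25 (it has an encrypted payload): it exceeds the size threshold.
By R2 (it exceeds the size threshold): it has marker N1.
By R17 (it has marker N1, it originates from an untrusted subnet, it carries a valid signature): it has attribute N.
By R10 (it has attribute N): it carries flag W1.
By R27 (it carries flag W1, it has marker V1, it is marked high-priority): it is fragmented.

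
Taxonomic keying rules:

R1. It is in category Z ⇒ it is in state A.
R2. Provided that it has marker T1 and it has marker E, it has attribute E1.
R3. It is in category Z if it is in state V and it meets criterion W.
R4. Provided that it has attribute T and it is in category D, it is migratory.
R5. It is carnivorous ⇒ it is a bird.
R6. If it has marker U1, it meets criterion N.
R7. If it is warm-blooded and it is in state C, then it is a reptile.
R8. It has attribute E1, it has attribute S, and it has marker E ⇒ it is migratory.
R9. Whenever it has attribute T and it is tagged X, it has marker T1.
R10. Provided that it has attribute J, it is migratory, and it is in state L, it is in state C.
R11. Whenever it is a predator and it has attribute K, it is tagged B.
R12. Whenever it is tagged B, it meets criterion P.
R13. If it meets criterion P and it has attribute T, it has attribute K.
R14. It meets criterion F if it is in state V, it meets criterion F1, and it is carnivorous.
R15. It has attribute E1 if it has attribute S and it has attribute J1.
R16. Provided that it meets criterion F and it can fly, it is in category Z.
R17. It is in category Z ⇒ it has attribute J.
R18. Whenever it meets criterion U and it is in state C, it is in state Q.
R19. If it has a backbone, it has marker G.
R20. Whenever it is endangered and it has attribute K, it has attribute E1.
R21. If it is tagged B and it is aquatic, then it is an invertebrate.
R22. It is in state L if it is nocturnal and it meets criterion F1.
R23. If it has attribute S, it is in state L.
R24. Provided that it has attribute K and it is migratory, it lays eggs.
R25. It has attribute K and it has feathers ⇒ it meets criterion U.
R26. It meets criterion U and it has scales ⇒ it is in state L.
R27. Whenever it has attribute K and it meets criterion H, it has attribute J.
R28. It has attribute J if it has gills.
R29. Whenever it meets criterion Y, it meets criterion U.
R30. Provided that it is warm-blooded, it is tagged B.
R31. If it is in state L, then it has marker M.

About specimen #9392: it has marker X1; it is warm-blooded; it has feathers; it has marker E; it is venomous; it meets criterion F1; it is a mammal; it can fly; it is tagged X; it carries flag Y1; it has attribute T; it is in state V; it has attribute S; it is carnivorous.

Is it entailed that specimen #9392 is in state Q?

By R9 (it has attribute T, it is tagged X): it has marker T1.
By R14 (it is in state V, it meets criterion F1, it is carnivorous): it meets criterion F.
By R16 (it meets criterion F, it can fly): it is in category Z.
By R17 (it is in category Z): it has attribute J.
By R23 (it has attribute S): it is in state L.
By R30 (it is warm-blooded): it is tagged B.
By R2 (it has marker T1, it has marker E): it has attribute E1.
By R8 (it has attribute E1, it has attribute S, it has marker E): it is migratory.
By R10 (it has attribute J, it is migratory, it is in state L): it is in state C.
By R12 (it is tagged B): it meets criterion P.
By R13 (it meets criterion P, it has attribute T): it has attribute K.
By R25 (it has attribute K, it has feathers): it meets criterion U.
By R18 (it meets criterion U, it is in state C): it is in state Q.

Yes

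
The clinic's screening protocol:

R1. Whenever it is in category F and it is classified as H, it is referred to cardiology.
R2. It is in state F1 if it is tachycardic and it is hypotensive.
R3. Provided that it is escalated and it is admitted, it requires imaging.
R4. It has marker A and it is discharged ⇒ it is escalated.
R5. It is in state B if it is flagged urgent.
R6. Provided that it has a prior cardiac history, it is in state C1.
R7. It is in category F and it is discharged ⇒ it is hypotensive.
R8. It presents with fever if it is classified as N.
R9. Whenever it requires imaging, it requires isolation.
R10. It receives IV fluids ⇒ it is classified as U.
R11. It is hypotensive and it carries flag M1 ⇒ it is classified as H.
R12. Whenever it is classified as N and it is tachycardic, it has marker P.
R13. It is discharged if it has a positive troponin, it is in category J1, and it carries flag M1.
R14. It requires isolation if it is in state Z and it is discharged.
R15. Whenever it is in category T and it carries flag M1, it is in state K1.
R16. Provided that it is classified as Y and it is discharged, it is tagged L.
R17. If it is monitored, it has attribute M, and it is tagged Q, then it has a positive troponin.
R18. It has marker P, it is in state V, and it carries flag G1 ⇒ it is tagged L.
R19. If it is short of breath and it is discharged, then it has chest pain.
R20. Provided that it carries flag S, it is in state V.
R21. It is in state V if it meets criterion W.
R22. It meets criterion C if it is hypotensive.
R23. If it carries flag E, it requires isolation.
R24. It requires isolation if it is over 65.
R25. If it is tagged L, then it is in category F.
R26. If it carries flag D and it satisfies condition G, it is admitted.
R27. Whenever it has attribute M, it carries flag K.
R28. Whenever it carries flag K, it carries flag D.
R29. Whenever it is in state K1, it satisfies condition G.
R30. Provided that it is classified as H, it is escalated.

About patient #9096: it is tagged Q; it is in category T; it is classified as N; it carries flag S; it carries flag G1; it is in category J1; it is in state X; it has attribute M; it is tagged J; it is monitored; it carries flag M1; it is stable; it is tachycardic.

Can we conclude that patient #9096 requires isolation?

By R12 (it is classified as N, it is tachycardic): it has marker P.
By R15 (it is in category T, it carries flag M1): it is in state K1.
By R17 (it is monitored, it has attribute M, it is tagged Q): it has a positive troponin.
By R20 (it carries flag S): it is in state V.
By R27 (it has attribute M): it carries flag K.
By R28 (it carries flag K): it carries flag D.
By R29 (it is in state K1): it satisfies condition G.
By R13 (it has a positive troponin, it is in category J1, it carries flag M1): it is discharged.
By R18 (it has marker P, it is in state V, it carries flag G1): it is tagged L.
By R25 (it is tagged L): it is in category F.
By R26 (it carries flag D, it satisfies condition G): it is admitted.
By R7 (it is in category F, it is discharged): it is hypotensive.
By R11 (it is hypotensive, it carries flag M1): it is classified as H.
By R30 (it is classified as H): it is escalated.
By R3 (it is escalated, it is admitted): it requires imaging.
By R9 (it requires imaging): it requires isolation.

Yes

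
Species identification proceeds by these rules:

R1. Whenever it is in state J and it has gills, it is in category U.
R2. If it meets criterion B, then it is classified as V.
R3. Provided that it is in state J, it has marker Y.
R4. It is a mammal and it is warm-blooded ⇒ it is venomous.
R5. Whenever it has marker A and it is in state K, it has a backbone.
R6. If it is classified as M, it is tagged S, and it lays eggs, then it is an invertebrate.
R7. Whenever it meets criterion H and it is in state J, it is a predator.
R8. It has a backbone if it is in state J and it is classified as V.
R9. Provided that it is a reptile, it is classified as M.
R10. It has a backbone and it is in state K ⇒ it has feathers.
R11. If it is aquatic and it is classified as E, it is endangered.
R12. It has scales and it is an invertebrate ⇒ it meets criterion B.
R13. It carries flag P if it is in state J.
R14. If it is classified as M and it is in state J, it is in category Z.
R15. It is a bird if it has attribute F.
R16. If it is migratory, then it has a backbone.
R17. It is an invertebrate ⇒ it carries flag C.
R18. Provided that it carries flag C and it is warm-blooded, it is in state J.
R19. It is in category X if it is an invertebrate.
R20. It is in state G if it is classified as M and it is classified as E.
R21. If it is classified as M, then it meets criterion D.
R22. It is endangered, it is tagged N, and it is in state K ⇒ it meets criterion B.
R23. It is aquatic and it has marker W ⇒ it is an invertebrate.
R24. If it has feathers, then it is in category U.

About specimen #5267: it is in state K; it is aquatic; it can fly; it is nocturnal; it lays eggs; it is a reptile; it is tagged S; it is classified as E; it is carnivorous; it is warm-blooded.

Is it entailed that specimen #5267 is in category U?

No

Forward chaining from the given facts derives: is classified as M, is endangered, is in state G, meets criterion D, is an invertebrate, carries flag C, is in state J, is in category X, has marker Y, carries flag P, is in category Z.
Rules concluding "it is in category U": R1 needs "it has gills"; R24 needs "it has feathers" — none of these are established.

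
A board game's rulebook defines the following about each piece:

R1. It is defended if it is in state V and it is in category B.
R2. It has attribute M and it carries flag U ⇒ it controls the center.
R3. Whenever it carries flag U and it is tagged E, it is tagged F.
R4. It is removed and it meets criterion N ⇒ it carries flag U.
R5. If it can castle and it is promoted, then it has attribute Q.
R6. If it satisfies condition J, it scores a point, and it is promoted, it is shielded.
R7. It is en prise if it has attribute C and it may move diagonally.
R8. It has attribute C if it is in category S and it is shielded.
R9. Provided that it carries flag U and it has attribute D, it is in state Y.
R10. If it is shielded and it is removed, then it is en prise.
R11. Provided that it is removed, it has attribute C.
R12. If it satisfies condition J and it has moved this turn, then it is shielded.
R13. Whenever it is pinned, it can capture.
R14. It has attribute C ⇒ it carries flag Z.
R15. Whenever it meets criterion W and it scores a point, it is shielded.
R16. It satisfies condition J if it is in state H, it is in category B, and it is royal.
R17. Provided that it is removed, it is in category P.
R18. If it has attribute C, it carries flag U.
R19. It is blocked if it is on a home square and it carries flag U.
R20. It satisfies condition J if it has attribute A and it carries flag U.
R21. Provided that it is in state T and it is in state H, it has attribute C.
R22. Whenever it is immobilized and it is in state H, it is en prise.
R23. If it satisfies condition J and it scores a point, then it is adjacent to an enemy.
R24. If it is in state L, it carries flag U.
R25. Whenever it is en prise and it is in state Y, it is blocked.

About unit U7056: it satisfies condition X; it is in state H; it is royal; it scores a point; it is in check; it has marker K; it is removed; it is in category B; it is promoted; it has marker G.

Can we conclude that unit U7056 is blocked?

No

Forward chaining from the given facts derives: has attribute C, carries flag Z, satisfies condition J, is in category P, carries flag U, is adjacent to an enemy, is shielded, is en prise.
Rules concluding "it is blocked": R19 needs "it is on a home square"; R25 needs "it is in state Y" — none of these are established.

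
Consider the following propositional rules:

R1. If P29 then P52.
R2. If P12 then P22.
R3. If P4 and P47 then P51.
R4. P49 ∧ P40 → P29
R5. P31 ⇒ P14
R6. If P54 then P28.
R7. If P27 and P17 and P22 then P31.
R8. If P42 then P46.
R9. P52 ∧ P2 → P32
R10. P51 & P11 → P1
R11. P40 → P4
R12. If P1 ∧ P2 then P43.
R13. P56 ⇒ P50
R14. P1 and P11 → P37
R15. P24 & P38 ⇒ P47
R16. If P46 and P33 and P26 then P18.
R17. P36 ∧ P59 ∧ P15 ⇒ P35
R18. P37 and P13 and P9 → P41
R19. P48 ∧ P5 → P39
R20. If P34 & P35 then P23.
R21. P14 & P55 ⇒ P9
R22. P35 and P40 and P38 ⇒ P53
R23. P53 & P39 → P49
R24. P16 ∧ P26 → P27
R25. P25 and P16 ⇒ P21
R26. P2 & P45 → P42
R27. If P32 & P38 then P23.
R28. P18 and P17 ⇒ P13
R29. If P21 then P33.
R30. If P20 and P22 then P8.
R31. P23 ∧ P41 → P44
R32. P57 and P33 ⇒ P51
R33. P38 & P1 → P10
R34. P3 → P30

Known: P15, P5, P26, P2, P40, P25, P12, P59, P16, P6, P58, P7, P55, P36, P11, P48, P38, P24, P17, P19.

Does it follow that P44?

No

Forward chaining from the given facts derives: P22, P4, P47, P35, P39, P53, P49, P27, P21, P33, P51, P29, P31, P1, P43, P37, P10, P52, P14, P32, P9, P23.
The only rule concluding P44 is R31, which needs P41; that is never established.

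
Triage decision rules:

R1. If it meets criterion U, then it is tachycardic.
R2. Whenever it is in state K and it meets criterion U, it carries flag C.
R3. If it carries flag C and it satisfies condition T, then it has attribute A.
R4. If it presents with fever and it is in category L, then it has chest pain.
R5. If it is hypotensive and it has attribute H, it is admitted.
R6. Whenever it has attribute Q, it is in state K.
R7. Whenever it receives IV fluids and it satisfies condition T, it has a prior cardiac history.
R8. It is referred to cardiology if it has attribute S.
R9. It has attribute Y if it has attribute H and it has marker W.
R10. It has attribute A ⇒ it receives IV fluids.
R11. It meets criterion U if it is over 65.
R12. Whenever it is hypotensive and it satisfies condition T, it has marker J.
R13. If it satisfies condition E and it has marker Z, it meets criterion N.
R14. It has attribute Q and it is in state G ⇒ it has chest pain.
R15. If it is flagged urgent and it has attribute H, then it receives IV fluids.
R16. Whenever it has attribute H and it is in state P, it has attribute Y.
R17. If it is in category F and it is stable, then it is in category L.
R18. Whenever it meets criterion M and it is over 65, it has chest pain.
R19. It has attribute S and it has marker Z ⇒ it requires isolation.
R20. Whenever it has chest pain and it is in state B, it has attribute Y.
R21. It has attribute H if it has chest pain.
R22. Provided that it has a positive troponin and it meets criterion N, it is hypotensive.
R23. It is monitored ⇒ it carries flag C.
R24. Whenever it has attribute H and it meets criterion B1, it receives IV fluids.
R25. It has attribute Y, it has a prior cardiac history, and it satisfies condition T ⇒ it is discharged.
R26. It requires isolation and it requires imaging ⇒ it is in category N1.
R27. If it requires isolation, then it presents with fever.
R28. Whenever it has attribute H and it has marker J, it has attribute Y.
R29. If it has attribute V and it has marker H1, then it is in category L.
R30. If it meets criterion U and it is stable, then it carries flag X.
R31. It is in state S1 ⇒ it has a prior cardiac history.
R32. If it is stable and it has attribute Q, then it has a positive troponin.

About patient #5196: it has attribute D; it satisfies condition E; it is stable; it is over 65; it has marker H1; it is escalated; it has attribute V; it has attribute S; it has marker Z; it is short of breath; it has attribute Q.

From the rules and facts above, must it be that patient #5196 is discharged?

Forward chaining from the given facts derives: is in state K, is referred to cardiology, meets criterion U, meets criterion N, requires isolation, presents with fever, is in category L, carries flag X, has a positive troponin, is tachycardic, carries flag C, has chest pain, has attribute H, is hypotensive, is admitted.
The only rule concluding "it is discharged" is R25, which needs "it has attribute Y"; that is never established.

No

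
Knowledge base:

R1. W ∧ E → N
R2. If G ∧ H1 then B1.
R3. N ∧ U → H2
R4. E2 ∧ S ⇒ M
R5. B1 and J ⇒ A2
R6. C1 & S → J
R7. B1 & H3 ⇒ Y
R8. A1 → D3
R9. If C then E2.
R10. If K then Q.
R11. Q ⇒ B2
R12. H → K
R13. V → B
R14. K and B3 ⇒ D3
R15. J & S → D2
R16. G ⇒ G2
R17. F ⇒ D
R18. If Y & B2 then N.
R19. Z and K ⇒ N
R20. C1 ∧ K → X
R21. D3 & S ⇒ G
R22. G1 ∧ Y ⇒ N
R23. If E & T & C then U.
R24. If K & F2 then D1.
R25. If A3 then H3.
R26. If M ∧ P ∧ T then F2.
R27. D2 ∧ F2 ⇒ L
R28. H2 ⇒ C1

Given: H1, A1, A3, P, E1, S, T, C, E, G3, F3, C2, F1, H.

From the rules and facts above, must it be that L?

Yes

D3  (by R8: A1)
E2  (by R9: C)
K  (by R12: H)
G  (by R21: D3, S)
U  (by R23: E, T, C)
H3  (by R25: A3)
B1  (by R2: G, H1)
M  (by R4: E2, S)
Y  (by R7: B1, H3)
Q  (by R10: K)
B2  (by R11: Q)
N  (by R18: Y, B2)
F2  (by R26: M, P, T)
H2  (by R3: N, U)
C1  (by R28: H2)
J  (by R6: C1, S)
D2  (by R15: J, S)
L  (by R27: D2, F2)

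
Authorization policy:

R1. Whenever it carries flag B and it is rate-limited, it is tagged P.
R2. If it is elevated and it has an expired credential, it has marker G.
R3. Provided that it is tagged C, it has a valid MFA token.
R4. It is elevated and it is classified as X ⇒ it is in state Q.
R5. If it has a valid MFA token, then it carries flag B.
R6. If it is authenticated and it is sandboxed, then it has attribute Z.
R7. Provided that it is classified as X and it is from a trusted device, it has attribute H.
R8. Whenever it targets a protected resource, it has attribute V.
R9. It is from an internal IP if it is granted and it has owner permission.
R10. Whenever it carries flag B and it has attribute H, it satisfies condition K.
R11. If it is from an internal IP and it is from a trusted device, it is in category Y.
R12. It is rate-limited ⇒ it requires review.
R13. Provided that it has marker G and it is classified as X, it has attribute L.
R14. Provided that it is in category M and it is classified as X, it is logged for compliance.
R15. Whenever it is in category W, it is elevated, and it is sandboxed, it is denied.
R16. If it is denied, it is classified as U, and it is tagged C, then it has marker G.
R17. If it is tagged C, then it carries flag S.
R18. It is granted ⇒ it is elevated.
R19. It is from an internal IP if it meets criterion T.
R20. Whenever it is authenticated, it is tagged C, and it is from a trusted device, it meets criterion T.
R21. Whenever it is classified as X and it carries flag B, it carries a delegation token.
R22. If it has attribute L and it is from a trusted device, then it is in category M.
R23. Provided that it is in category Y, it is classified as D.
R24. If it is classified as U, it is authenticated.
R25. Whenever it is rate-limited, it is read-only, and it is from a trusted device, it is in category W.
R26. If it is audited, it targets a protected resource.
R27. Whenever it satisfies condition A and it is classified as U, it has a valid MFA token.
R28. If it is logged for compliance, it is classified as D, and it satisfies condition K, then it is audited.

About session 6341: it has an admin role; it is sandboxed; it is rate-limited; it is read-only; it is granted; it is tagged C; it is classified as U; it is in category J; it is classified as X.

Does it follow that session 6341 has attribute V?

No

Forward chaining from the given facts derives: has a valid MFA token, carries flag B, requires review, carries flag S, is elevated, carries a delegation token, is authenticated, is tagged P, is in state Q, has attribute Z.
The only rule concluding "it has attribute V" is R8, which needs "it targets a protected resource"; that is never established.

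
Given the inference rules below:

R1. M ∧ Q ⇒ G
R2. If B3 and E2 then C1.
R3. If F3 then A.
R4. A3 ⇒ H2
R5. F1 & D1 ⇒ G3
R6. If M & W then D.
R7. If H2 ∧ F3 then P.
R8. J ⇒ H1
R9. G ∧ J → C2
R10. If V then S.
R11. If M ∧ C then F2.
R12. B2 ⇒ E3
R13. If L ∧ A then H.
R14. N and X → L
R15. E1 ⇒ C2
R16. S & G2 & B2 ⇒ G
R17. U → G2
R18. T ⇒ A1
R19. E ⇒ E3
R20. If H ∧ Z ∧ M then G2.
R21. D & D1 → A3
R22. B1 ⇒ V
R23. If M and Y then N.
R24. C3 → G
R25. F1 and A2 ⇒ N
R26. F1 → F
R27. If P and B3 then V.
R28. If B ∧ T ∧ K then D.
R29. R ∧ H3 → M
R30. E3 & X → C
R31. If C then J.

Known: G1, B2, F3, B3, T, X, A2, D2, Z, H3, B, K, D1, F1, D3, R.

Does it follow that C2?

A  (by R3: F3)
E3  (by R12: B2)
N  (by R25: F1, A2)
D  (by R28: B, T, K)
M  (by R29: R, H3)
C  (by R30: E3, X)
J  (by R31: C)
L  (by R14: N, X)
A3  (by R21: D, D1)
H2  (by R4: A3)
P  (by R7: H2, F3)
H  (by R13: L, A)
G2  (by R20: H, Z, M)
V  (by R27: P, B3)
S  (by R10: V)
G  (by R16: S, G2, B2)
C2  (by R9: G, J)

Yes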